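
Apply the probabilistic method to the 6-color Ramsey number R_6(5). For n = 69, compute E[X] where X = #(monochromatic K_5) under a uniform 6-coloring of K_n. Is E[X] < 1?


E[X] = C(69, 5) · 6^{1 − 10} = 11238513 · 6^{−9} = 11238513/10077696.
As a reduced fraction: E[X] = 3746171/3359232 ≈ 1.1152.
Is E[X] < 1? NO.
Since E[X] ≥ 1, the first-moment bound is inconclusive at n = 69; it does NOT by itself certify R_6(5) > 69.

E[X] = 3746171/3359232 ≈ 1.1152; E[X] ≥ 1; first-moment method inconclusive here.


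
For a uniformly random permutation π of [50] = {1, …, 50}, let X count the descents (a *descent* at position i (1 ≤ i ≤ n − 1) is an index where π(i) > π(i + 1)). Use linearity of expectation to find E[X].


Write X = Σ X_I over i = 1, …, 49, with X_I the indicator of one descent.
There are 49 indicators.
For each fixed i, the pair (π(i), π(i+1)) is a uniformly random ordered pair of distinct values from {1, …, 50}; by symmetry P[π(i) > π(i+1)] = 1/2.
By linearity: E[X] = 49 · (1/2) = (50 − 1) · (1/2) = 49/2 ≈ 24.500.

E[X] = 49/2 = 24.500.


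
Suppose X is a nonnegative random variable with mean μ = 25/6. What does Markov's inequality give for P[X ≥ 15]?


μ = E[X] = 25/6, a = 15.
Markov: P[X ≥ 15] ≤ μ/a = (25/6)/15 = 5/18.
Numerically: ≈ 0.27778.
(Since a = 15 > μ = 4.16667, the bound 5/18 is < 1 and informative.)

P[X ≥ 15] ≤ 5/18 ≈ 0.27778.


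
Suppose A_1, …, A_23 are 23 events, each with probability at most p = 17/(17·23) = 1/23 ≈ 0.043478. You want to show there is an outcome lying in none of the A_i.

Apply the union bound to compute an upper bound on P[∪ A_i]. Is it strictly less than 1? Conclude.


Union bound: P[∪_{i=1}^{23} A_i] ≤ Σ_i P[A_i] ≤ 23·p = 23·(1/23) = 1.
Numerically: 1 ≈ 1.000000.
Is 1 < 1? NO.
Since the bound 1 is ≥ 1, the union bound is uninformative here; it does NOT by itself certify existence.

23·p = 1 ≈ 1.000000; existence NOT certified by the union bound.


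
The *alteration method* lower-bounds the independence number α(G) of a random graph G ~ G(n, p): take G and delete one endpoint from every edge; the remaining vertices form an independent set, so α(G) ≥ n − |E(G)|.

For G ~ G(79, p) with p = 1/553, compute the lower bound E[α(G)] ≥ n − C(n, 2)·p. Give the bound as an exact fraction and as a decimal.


E[|E(G)|] = C(79, 2)·p = 3081 · (1/553) = 39/7.
E[α(G)] ≥ n − E[|E(G)|] = 79 − 39/7 = 514/7.
Numerically: ≈ 73.428571.
(This is only a lower bound; the true E[α(G)] may be larger.)

E[α(G)] ≥ 514/7 ≈ 73.428571.


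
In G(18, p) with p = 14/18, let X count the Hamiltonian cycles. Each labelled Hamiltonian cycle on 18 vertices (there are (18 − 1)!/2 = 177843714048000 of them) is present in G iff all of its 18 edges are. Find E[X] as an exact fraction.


K_18 has (18 − 1)!/2 = 177843714048000 labelled Hamiltonian cycles.
For each such Hamiltonian cycle H, let X_H = 1 if all 18 edges of H are present in G. Then P[X_H = 1] = p^{18} = (7/9)^{18} = 1628413597910449/150094635296999121.
By linearity: E[X] = Σ_H E[X_H] = 177843714048000 · p^{18} = 177843714048000 · 1628413597910449/150094635296999121 = 397260798708725298034688000/205891132094649.
Numerically: E[X] ≈ 1.929e+12.

E[X] = 177843714048000 · (7/9)^{18} = 397260798708725298034688000/205891132094649 ≈ 1.929e+12.


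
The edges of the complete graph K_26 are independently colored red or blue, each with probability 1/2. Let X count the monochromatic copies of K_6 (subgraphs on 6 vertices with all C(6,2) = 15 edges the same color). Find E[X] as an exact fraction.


Let X = Σ_S X_S over the C(26, 6) = 230230 subsets S of size 6, where X_S = 1 if the K_6 on S is monochromatic.
For a fixed S, the K_6 on S has C(6, 2) = 15 edges. P[all 15 edges red] = (1/2)^15, and likewise for blue, so P[monochromatic] = 2·(1/2)^15 = 2^{1 − 15} = 1/16384.
Summing: E[X] = C(26, 6) · 2^{1 − 15} = 230230 · 1/16384 = 115115/8192.
Numerically: E[X] ≈ 14.052.

E[X] = C(26,6)·2^(1−C(6,2)) = 115115/8192 ≈ 14.052.


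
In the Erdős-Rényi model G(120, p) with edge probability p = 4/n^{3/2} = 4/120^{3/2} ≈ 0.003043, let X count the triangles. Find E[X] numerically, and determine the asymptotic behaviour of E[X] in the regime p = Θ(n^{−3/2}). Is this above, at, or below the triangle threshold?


Number of potential triangles: C(120, 3) = 280840.
Each occurs with probability p³ ≈ (0.003043)³ ≈ 2.817503e-08.
By linearity: E[X] = C(120, 3)·p³ ≈ 280840 · 2.817503e-08 ≈ 0.0079.
Since α = 3/2 > 1, p = c/n^{3/2} = o(1/n) is below the triangle threshold p ~ 1/n. Asymptotically E[X] ~ (c³/6)·n^{3(1−α)} = (4³/6)·n^{-1.5} → 0, so by Markov's inequality G has no triangles w.h.p.

E[X] ≈ 0.0079; in regime p = Θ(1/n^{3/2}) E[X] tends to 0 (below the triangle threshold p ~ 1/n).


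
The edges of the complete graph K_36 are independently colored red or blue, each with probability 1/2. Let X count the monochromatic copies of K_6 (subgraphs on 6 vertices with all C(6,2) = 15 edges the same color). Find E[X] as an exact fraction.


Let X = Σ_S X_S over the C(36, 6) = 1947792 subsets S of size 6, where X_S = 1 if the K_6 on S is monochromatic.
For a fixed S, the K_6 on S has C(6, 2) = 15 edges. P[all 15 edges red] = (1/2)^15, and likewise for blue, so P[monochromatic] = 2·(1/2)^15 = 2^{1 − 15} = 1/16384.
By linearity of expectation: E[X] = C(36, 6) · 2^{1 − 15} = 1947792 · 1/16384 = 121737/1024.
Numerically: E[X] ≈ 118.8838.

E[X] = C(36,6)·2^(1−C(6,2)) = 121737/1024 ≈ 118.8838.


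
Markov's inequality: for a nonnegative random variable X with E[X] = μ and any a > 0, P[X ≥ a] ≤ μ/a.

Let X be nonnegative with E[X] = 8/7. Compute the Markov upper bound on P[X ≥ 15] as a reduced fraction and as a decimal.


μ = E[X] = 8/7, a = 15.
Markov: P[X ≥ 15] ≤ μ/a = (8/7)/15 = 8/105.
Numerically: ≈ 0.0762.
(Since a = 15 > μ = 1.1429, the bound 8/105 is < 1 and informative.)

P[X ≥ 15] ≤ 8/105 ≈ 0.0762.


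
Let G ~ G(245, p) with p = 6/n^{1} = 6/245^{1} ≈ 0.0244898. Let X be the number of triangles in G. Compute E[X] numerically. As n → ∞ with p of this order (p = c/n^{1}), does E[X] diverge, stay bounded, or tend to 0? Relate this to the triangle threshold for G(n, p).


Number of potential triangles: C(245, 3) = 2421090.
Each occurs with probability p³ ≈ (0.0244898)³ ≈ 1.46877577e-05.
By linearity: E[X] = C(245, 3)·p³ ≈ 2421090 · 1.46877577e-05 ≈ 35.560383.
Here α = 1, so p = 6/n is exactly at the triangle threshold p ~ 1/n. Asymptotically E[X] → c³/6 = 6³/6 = 36 ≈ 36.000000, a bounded constant. In this regime the triangle count is asymptotically Poisson(c³/6).

E[X] ≈ 35.560383; in regime p = Θ(1/n^{1}) E[X] stays bounded (at the triangle threshold p ~ 1/n).


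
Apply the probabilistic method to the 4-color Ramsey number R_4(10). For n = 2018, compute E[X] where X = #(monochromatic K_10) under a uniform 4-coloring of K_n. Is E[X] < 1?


E[X] = C(2018, 10) · 4^{1 − 45} = 301820606687612220663963508 · 4^{−44} = 301820606687612220663963508/309485009821345068724781056.
As a reduced fraction: E[X] = 75455151671903055165990877/77371252455336267181195264 ≈ 0.9752.
Is E[X] < 1? YES.
Since E[X] < 1, there exists a 4-coloring of K_{2018} with no monochromatic K_10; hence R_4(10) > 2018.

E[X] = 75455151671903055165990877/77371252455336267181195264 ≈ 0.9752; E[X] < 1, so R_4(10) > 2018.


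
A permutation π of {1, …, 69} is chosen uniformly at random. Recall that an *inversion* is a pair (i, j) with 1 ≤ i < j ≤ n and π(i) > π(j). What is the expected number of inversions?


Write X = Σ X_I over the C(69, 2) = 2346 pairs i < j, with X_I the indicator of one inversion.
There are 2346 indicators.
For each fixed pair i < j, the values π(i) and π(j) are two distinct elements of {1, …, 69} in uniformly random order; by symmetry P[π(i) > π(j)] = 1/2.
By linearity: E[X] = 2346 · (1/2) = C(69, 2) · (1/2) = 2346/2 = 1173 ≈ 1173.00000.

E[X] = 1173 = 1173.00000.


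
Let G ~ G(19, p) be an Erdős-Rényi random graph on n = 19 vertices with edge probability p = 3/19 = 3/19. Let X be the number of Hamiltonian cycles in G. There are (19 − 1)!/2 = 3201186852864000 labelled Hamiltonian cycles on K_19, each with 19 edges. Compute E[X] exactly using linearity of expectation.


K_19 has (19 − 1)!/2 = 3201186852864000 labelled Hamiltonian cycles.
For each such Hamiltonian cycle H, let X_H = 1 if all 19 edges of H are present in G. Then P[X_H = 1] = p^{19} = (3/19)^{19} = 1162261467/1978419655660313589123979.
Summing the indicators: E[X] = Σ_H E[X_H] = 3201186852864000 · p^{19} = 3201186852864000 · 1162261467/1978419655660313589123979 = 3720616127750825791488000/1978419655660313589123979.
Numerically: E[X] ≈ 1.88.

E[X] = 3201186852864000 · (3/19)^{19} = 3720616127750825791488000/1978419655660313589123979 ≈ 1.88.


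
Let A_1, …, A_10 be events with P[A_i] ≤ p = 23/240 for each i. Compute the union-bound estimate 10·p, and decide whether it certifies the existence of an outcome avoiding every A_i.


Union bound: P[∪_{i=1}^{10} A_i] ≤ Σ_i P[A_i] ≤ 10·p = 10·(23/240) = 23/24.
Numerically: 23/24 ≈ 0.958333.
Is 23/24 < 1? YES.
Since P[∪ A_i] ≤ 23/24 < 1, the complement has P[∩ A_i^c] ≥ 1 − 23/24 = 1/24 > 0, so some outcome avoids every A_i.

10·p = 23/24 ≈ 0.958333; existence CERTIFIED by the union bound.


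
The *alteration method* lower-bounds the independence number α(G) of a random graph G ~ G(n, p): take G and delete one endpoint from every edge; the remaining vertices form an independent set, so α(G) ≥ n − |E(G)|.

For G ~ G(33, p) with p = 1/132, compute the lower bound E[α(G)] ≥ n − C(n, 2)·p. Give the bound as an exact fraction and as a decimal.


E[|E(G)|] = C(33, 2)·p = 528 · (1/132) = 4.
E[α(G)] ≥ n − E[|E(G)|] = 33 − 4 = 29.
Numerically: ≈ 29.00000.
(This is only a lower bound; the true E[α(G)] may be larger.)

E[α(G)] ≥ 29 ≈ 29.00000.


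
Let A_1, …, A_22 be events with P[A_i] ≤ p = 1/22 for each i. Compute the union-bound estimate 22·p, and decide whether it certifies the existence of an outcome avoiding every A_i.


Union bound: P[∪_{i=1}^{22} A_i] ≤ Σ_i P[A_i] ≤ 22·p = 22·(1/22) = 1.
Numerically: 1 ≈ 1.000.
Is 1 < 1? NO.
Since the bound 1 is ≥ 1, the union bound is uninformative here; it does NOT by itself certify existence.

22·p = 1 ≈ 1.000; existence NOT certified by the union bound.


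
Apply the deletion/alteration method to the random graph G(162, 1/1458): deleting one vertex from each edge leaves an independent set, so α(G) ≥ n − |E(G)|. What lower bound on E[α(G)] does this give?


E[|E(G)|] = C(162, 2)·p = 13041 · (1/1458) = 161/18.
E[α(G)] ≥ n − E[|E(G)|] = 162 − 161/18 = 2755/18.
Numerically: ≈ 153.05556.
(This is only a lower bound; the true E[α(G)] may be larger.)

E[α(G)] ≥ 2755/18 ≈ 153.05556.


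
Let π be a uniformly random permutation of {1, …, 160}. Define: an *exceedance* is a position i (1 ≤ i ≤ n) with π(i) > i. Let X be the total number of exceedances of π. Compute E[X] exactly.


Write X = Σ_{i=1}^{160} X_i, where X_i = 1_{π(i) > i}.
For each fixed i, π(i) is uniform over {1, …, 160} (marginal of a uniform permutation), so P[π(i) > i] = (n − i)/n. Summing: Σ_{i=1}^{160} (n − i)/n = (0 + 1 + … + 159)/160 = 160(160 − 1)/(2·160) = (160 − 1)/2.
Hence E[X] = Σ_{i=1}^{160} (160 − i)/160 = 159/2 ≈ 79.500.

E[X] = 159/2 = 79.500.


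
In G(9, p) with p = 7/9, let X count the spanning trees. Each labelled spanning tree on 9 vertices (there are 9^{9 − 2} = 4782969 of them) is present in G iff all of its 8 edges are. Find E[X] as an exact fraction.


K_9 has 9^{9 − 2} = 4782969 labelled spanning trees.
For each such spanning tree H, let X_H = 1 if all 8 edges of H are present in G. Then P[X_H = 1] = p^{8} = (7/9)^{8} = 5764801/43046721.
By linearity: E[X] = Σ_H E[X_H] = 4782969 · p^{8} = 4782969 · 5764801/43046721 = 5764801/9.
Numerically: E[X] ≈ 640533.

E[X] = 4782969 · (7/9)^{8} = 5764801/9 ≈ 640533.


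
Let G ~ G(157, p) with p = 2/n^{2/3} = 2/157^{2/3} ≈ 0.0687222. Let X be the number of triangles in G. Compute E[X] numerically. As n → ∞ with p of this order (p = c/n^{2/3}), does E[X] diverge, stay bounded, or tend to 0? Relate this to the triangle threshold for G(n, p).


Number of potential triangles: C(157, 3) = 632710.
Each occurs with probability p³ ≈ (0.0687222)³ ≈ 3.24556777e-04.
By linearity: E[X] = C(157, 3)·p³ ≈ 632710 · 3.24556777e-04 ≈ 205.350318.
Since α = 2/3 < 1, p = c/n^{2/3} ≫ 1/n is above the triangle threshold p ~ 1/n. Asymptotically E[X] ~ (c³/6)·n^{3(1−α)} = (2³/6)·n^{1} → ∞; triangles are abundant w.h.p.

E[X] ≈ 205.350318; in regime p = Θ(1/n^{2/3}) E[X] diverges (above the triangle threshold p ~ 1/n).


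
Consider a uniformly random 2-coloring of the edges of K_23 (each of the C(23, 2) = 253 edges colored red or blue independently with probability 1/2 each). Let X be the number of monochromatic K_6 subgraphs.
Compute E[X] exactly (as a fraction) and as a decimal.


Let X = Σ_S X_S over the C(23, 6) = 100947 subsets S of size 6, where X_S = 1 if the K_6 on S is monochromatic.
For a fixed S, the K_6 on S has C(6, 2) = 15 edges. P[all 15 edges red] = (1/2)^15, and likewise for blue, so P[monochromatic] = 2·(1/2)^15 = 2^{1 − 15} = 1/16384.
By linearity of expectation: E[X] = C(23, 6) · 2^{1 − 15} = 100947 · 1/16384 = 100947/16384.
Numerically: E[X] ≈ 6.161.

E[X] = C(23,6)·2^(1−C(6,2)) = 100947/16384 ≈ 6.161.


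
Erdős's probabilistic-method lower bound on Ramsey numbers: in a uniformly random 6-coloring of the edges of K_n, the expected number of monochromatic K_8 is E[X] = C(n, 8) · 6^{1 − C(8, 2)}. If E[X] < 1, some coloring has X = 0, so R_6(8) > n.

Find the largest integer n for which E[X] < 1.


We need C(n, 8) · 6^{1 − 28} < 1, i.e. C(n, 8) < 6^{28 − 1} = 1023490369077469249536.
Check values of n near the boundary:
  n = 1593: C(1593, 8) = 1010555394551193970323; 1010555394551193970323 < 1023490369077469249536? YES
  n = 1594: C(1594, 8) = 1015652773590544255167; 1015652773590544255167 < 1023490369077469249536? YES
  n = 1595: C(1595, 8) = 1020772636343363633895; 1020772636343363633895 < 1023490369077469249536? YES
  n = 1596: C(1596, 8) = 1025915067760710553965; 1025915067760710553965 < 1023490369077469249536? NO
  n = 1597: C(1597, 8) = 1031080153060953275445; 1031080153060953275445 < 1023490369077469249536? NO
The largest n with C(n, 8) < 1023490369077469249536 is n = 1595 (where E[X] = 113419181815929292655/113721152119718805504 ≈ 0.997345). Hence R_6(8) > 1595, i.e. R_6(8) ≥ 1596.

Largest n = 1595; hence R_6(8) > 1595.


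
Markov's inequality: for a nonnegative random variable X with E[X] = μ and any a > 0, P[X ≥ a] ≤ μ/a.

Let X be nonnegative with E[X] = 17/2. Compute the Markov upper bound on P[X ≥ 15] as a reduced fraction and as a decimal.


μ = E[X] = 17/2, a = 15.
Markov: P[X ≥ 15] ≤ μ/a = (17/2)/15 = 17/30.
Numerically: ≈ 0.567.
(Since a = 15 > μ = 8.500, the bound 17/30 is < 1 and informative.)

P[X ≥ 15] ≤ 17/30 ≈ 0.567.


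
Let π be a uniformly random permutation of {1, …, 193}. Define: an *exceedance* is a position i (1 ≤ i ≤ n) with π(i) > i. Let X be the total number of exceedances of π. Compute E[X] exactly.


Write X = Σ_{i=1}^{193} X_i, where X_i = 1_{π(i) > i}.
For each fixed i, π(i) is uniform over {1, …, 193} (marginal of a uniform permutation), so P[π(i) > i] = (n − i)/n. Summing: Σ_{i=1}^{193} (n − i)/n = (0 + 1 + … + 192)/193 = 193(193 − 1)/(2·193) = (193 − 1)/2.
Hence E[X] = Σ_{i=1}^{193} (193 − i)/193 = 96 ≈ 96.000000.

E[X] = 96 = 96.000000.


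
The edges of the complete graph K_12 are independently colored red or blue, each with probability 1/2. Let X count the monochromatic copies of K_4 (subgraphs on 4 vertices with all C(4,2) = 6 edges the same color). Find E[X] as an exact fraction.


Let X = Σ_S X_S over the C(12, 4) = 495 subsets S of size 4, where X_S = 1 if the K_4 on S is monochromatic.
For a fixed S, the K_4 on S has C(4, 2) = 6 edges. P[all 6 edges red] = (1/2)^6, and likewise for blue, so P[monochromatic] = 2·(1/2)^6 = 2^{1 − 6} = 1/32.
Summing: E[X] = C(12, 4) · 2^{1 − 6} = 495 · 1/32 = 495/32.
Numerically: E[X] ≈ 15.468750.

E[X] = C(12,4)·2^(1−C(4,2)) = 495/32 ≈ 15.468750.


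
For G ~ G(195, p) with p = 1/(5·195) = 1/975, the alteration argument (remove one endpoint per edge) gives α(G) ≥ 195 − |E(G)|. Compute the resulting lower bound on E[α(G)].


E[|E(G)|] = C(195, 2)·p = 18915 · (1/975) = 97/5.
E[α(G)] ≥ n − E[|E(G)|] = 195 − 97/5 = 878/5.
Numerically: ≈ 175.6000.
(This is only a lower bound; the true E[α(G)] may be larger.)

E[α(G)] ≥ 878/5 ≈ 175.6000.


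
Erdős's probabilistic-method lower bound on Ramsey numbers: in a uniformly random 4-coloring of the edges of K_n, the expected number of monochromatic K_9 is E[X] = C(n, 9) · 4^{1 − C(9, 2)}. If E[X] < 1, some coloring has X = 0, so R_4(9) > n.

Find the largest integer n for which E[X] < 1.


We need C(n, 9) · 4^{1 − 36} < 1, i.e. C(n, 9) < 4^{36 − 1} = 1180591620717411303424.
Check values of n near the boundary:
  n = 913: C(913, 9) = 1167605542753639808390; 1167605542753639808390 < 1180591620717411303424? YES
  n = 914: C(914, 9) = 1179217089587653905932; 1179217089587653905932 < 1180591620717411303424? YES
  n = 915: C(915, 9) = 1190931166636537885130; 1190931166636537885130 < 1180591620717411303424? NO
  n = 916: C(916, 9) = 1202748565202942340440; 1202748565202942340440 < 1180591620717411303424? NO
The largest n with C(n, 9) < 1180591620717411303424 is n = 914 (where E[X] = 294804272396913476483/295147905179352825856 ≈ 0.99884). Hence R_4(9) > 914, i.e. R_4(9) ≥ 915.

Largest n = 914; hence R_4(9) > 914.


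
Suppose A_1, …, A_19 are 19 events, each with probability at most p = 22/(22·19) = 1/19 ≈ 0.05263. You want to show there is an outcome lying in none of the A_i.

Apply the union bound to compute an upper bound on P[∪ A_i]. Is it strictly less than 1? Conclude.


Union bound: P[∪_{i=1}^{19} A_i] ≤ Σ_i P[A_i] ≤ 19·p = 19·(1/19) = 1.
Numerically: 1 ≈ 1.00000.
Is 1 < 1? NO.
Since the bound 1 is ≥ 1, the union bound is uninformative here; it does NOT by itself certify existence.

19·p = 1 ≈ 1.00000; existence NOT certified by the union bound.


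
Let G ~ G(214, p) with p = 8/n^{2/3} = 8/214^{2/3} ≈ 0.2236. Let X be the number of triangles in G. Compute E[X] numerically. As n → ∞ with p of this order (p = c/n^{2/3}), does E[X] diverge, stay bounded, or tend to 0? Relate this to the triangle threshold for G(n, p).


Number of potential triangles: C(214, 3) = 1610564.
Each occurs with probability p³ ≈ (0.2236)³ ≈ 1.1180016e-02.
By linearity: E[X] = C(214, 3)·p³ ≈ 1610564 · 1.1180016e-02 ≈ 18006.13084.
Since α = 2/3 < 1, p = c/n^{2/3} ≫ 1/n is above the triangle threshold p ~ 1/n. Asymptotically E[X] ~ (c³/6)·n^{3(1−α)} = (8³/6)·n^{1} → ∞; triangles are abundant w.h.p.

E[X] ≈ 18006.13084; in regime p = Θ(1/n^{2/3}) E[X] diverges (above the triangle threshold p ~ 1/n).


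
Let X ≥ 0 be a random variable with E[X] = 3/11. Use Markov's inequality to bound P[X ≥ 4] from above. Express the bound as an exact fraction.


μ = E[X] = 3/11, a = 4.
Markov: P[X ≥ 4] ≤ μ/a = (3/11)/4 = 3/44.
Numerically: ≈ 0.068182.
(Since a = 4 > μ = 0.272727, the bound 3/44 is < 1 and informative.)

P[X ≥ 4] ≤ 3/44 ≈ 0.068182.


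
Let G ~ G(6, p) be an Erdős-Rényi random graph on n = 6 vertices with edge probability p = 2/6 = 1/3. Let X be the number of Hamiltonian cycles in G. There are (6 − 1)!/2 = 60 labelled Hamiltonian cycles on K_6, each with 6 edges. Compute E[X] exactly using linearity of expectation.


K_6 has (6 − 1)!/2 = 60 labelled Hamiltonian cycles.
For each such Hamiltonian cycle H, let X_H = 1 if all 6 edges of H are present in G. Then P[X_H = 1] = p^{6} = (1/3)^{6} = 1/729.
By linearity: E[X] = Σ_H E[X_H] = 60 · p^{6} = 60 · 1/729 = 20/243.
Numerically: E[X] ≈ 0.0823.

E[X] = 60 · (1/3)^{6} = 20/243 ≈ 0.0823.


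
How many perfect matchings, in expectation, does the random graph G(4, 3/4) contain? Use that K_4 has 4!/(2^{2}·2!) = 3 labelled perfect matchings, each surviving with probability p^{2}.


K_4 has 4!/(2^{2}·2!) = 3 labelled perfect matchings.
For each such perfect matching H, let X_H = 1 if all 2 edges of H are present in G. Then P[X_H = 1] = p^{2} = (3/4)^{2} = 9/16.
By linearity of expectation: E[X] = Σ_H E[X_H] = 3 · p^{2} = 3 · 9/16 = 27/16.
Numerically: E[X] ≈ 1.69.

E[X] = 3 · (3/4)^{2} = 27/16 ≈ 1.69.


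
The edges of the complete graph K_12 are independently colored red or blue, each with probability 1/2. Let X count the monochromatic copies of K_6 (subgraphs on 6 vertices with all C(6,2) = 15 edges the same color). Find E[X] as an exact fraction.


Let X = Σ_S X_S over the C(12, 6) = 924 subsets S of size 6, where X_S = 1 if the K_6 on S is monochromatic.
For a fixed S, the K_6 on S has C(6, 2) = 15 edges. P[all 15 edges red] = (1/2)^15, and likewise for blue, so P[monochromatic] = 2·(1/2)^15 = 2^{1 − 15} = 1/16384.
Summing: E[X] = C(12, 6) · 2^{1 − 15} = 924 · 1/16384 = 231/4096.
Numerically: E[X] ≈ 0.0564.

E[X] = C(12,6)·2^(1−C(6,2)) = 231/4096 ≈ 0.0564.


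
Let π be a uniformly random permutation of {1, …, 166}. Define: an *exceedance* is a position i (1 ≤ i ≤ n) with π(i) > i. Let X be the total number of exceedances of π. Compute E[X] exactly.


Write X = Σ_{i=1}^{166} X_i, where X_i = 1_{π(i) > i}.
For each fixed i, π(i) is uniform over {1, …, 166} (marginal of a uniform permutation), so P[π(i) > i] = (n − i)/n. Summing: Σ_{i=1}^{166} (n − i)/n = (0 + 1 + … + 165)/166 = 166(166 − 1)/(2·166) = (166 − 1)/2.
Hence E[X] = Σ_{i=1}^{166} (166 − i)/166 = 165/2 ≈ 82.500.

E[X] = 165/2 = 82.500.


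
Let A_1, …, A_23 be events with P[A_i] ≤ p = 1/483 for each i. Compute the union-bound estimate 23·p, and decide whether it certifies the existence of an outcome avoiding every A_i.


Union bound: P[∪_{i=1}^{23} A_i] ≤ Σ_i P[A_i] ≤ 23·p = 23·(1/483) = 1/21.
Numerically: 1/21 ≈ 0.04762.
Is 1/21 < 1? YES.
Since P[∪ A_i] ≤ 1/21 < 1, the complement has P[∩ A_i^c] ≥ 1 − 1/21 = 20/21 > 0, so some outcome avoids every A_i.

23·p = 1/21 ≈ 0.04762; existence CERTIFIED by the union bound.


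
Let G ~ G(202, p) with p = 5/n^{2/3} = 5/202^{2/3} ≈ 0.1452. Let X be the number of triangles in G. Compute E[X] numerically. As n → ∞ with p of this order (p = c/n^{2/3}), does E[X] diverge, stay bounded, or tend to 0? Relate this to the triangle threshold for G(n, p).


Number of potential triangles: C(202, 3) = 1353400.
Each occurs with probability p³ ≈ (0.1452)³ ≈ 3.063425e-03.
By linearity: E[X] = C(202, 3)·p³ ≈ 1353400 · 3.063425e-03 ≈ 4146.0396.
Since α = 2/3 < 1, p = c/n^{2/3} ≫ 1/n is above the triangle threshold p ~ 1/n. Asymptotically E[X] ~ (c³/6)·n^{3(1−α)} = (5³/6)·n^{1} → ∞; triangles are abundant w.h.p.

E[X] ≈ 4146.0396; in regime p = Θ(1/n^{2/3}) E[X] diverges (above the triangle threshold p ~ 1/n).


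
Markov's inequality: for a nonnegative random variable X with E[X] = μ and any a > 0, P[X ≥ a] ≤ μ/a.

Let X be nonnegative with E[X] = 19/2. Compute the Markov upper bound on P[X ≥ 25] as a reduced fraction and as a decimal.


μ = E[X] = 19/2, a = 25.
Markov: P[X ≥ 25] ≤ μ/a = (19/2)/25 = 19/50.
Numerically: ≈ 0.380000.
(Since a = 25 > μ = 9.500000, the bound 19/50 is < 1 and informative.)

P[X ≥ 25] ≤ 19/50 ≈ 0.380000.


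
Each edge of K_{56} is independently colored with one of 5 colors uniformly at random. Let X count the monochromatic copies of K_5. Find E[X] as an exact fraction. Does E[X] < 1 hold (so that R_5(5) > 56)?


E[X] = C(56, 5) · 5^{1 − 10} = 3819816 · 5^{−9} = 3819816/1953125.
As a reduced fraction: E[X] = 3819816/1953125 ≈ 1.9557.
Is E[X] < 1? NO.
Since E[X] ≥ 1, the first-moment bound is inconclusive at n = 56; it does NOT by itself certify R_5(5) > 56.

E[X] = 3819816/1953125 ≈ 1.9557; E[X] ≥ 1; first-moment method inconclusive here.


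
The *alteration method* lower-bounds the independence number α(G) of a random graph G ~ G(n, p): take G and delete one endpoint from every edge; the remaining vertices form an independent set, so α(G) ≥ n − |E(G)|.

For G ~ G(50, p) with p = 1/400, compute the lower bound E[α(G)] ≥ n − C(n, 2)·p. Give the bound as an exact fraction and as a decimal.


E[|E(G)|] = C(50, 2)·p = 1225 · (1/400) = 49/16.
E[α(G)] ≥ n − E[|E(G)|] = 50 − 49/16 = 751/16.
Numerically: ≈ 46.93750.
(This is only a lower bound; the true E[α(G)] may be larger.)

E[α(G)] ≥ 751/16 ≈ 46.93750.


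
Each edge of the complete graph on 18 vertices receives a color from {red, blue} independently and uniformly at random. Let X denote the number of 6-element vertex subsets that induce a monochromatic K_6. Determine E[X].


Let X = Σ_S X_S over the C(18, 6) = 18564 subsets S of size 6, where X_S = 1 if the K_6 on S is monochromatic.
For a fixed S, the K_6 on S has C(6, 2) = 15 edges. P[all 15 edges red] = (1/2)^15, and likewise for blue, so P[monochromatic] = 2·(1/2)^15 = 2^{1 − 15} = 1/16384.
Summing: E[X] = C(18, 6) · 2^{1 − 15} = 18564 · 1/16384 = 4641/4096.
Numerically: E[X] ≈ 1.133.

E[X] = C(18,6)·2^(1−C(6,2)) = 4641/4096 ≈ 1.133.


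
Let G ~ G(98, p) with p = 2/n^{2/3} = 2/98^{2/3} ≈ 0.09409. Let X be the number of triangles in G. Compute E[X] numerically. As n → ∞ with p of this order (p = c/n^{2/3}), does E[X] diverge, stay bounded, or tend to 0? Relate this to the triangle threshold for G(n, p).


Number of potential triangles: C(98, 3) = 152096.
Each occurs with probability p³ ≈ (0.09409)³ ≈ 8.329863e-04.
By linearity: E[X] = C(98, 3)·p³ ≈ 152096 · 8.329863e-04 ≈ 126.6939.
Since α = 2/3 < 1, p = c/n^{2/3} ≫ 1/n is above the triangle threshold p ~ 1/n. Asymptotically E[X] ~ (c³/6)·n^{3(1−α)} = (2³/6)·n^{1} → ∞; triangles are abundant w.h.p.

E[X] ≈ 126.6939; in regime p = Θ(1/n^{2/3}) E[X] diverges (above the triangle threshold p ~ 1/n).


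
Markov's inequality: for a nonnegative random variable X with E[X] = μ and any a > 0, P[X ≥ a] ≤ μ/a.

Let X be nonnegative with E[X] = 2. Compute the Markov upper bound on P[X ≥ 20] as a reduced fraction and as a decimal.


μ = E[X] = 2, a = 20.
Markov: P[X ≥ 20] ≤ μ/a = (2)/20 = 1/10.
Numerically: ≈ 0.100000.
(Since a = 20 > μ = 2.000000, the bound 1/10 is < 1 and informative.)

P[X ≥ 20] ≤ 1/10 ≈ 0.100000.


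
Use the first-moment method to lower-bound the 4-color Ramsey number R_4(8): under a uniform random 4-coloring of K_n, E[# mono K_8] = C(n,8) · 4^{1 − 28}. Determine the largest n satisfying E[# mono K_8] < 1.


We need C(n, 8) · 4^{1 − 28} < 1, i.e. C(n, 8) < 4^{28 − 1} = 18014398509481984.
Check values of n near the boundary:
  n = 403: C(403, 8) = 16090020602228430; 16090020602228430 < 18014398509481984? YES
  n = 404: C(404, 8) = 16415071523485570; 16415071523485570 < 18014398509481984? YES
  n = 405: C(405, 8) = 16745853821188050; 16745853821188050 < 18014398509481984? YES
  n = 406: C(406, 8) = 17082453897995850; 17082453897995850 < 18014398509481984? YES
  n = 407: C(407, 8) = 17424959239309050; 17424959239309050 < 18014398509481984? YES
  n = 408: C(408, 8) = 17773458424095231; 17773458424095231 < 18014398509481984? YES
  n = 409: C(409, 8) = 18128041135797879; 18128041135797879 < 18014398509481984? NO
The largest n with C(n, 8) < 18014398509481984 is n = 408 (where E[X] = 17773458424095231/18014398509481984 ≈ 0.987). Hence R_4(8) > 408, i.e. R_4(8) ≥ 409.

Largest n = 408; hence R_4(8) > 408.


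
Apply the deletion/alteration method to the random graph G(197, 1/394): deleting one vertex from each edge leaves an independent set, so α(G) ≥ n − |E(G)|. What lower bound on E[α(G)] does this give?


E[|E(G)|] = C(197, 2)·p = 19306 · (1/394) = 49.
E[α(G)] ≥ n − E[|E(G)|] = 197 − 49 = 148.
Numerically: ≈ 148.000.
(This is only a lower bound; the true E[α(G)] may be larger.)

E[α(G)] ≥ 148 ≈ 148.000.


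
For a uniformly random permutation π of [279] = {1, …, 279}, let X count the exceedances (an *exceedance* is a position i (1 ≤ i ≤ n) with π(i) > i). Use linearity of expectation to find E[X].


Write X = Σ_{i=1}^{279} X_i, where X_i = 1_{π(i) > i}.
For each fixed i, π(i) is uniform over {1, …, 279} (marginal of a uniform permutation), so P[π(i) > i] = (n − i)/n. Summing: Σ_{i=1}^{279} (n − i)/n = (0 + 1 + … + 278)/279 = 279(279 − 1)/(2·279) = (279 − 1)/2.
Hence E[X] = Σ_{i=1}^{279} (279 − i)/279 = 139 ≈ 139.0000.

E[X] = 139 = 139.0000.


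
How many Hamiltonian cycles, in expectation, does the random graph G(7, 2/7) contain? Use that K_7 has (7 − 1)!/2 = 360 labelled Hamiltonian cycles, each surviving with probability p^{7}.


K_7 has (7 − 1)!/2 = 360 labelled Hamiltonian cycles.
For each such Hamiltonian cycle H, let X_H = 1 if all 7 edges of H are present in G. Then P[X_H = 1] = p^{7} = (2/7)^{7} = 128/823543.
By linearity: E[X] = Σ_H E[X_H] = 360 · p^{7} = 360 · 128/823543 = 46080/823543.
Numerically: E[X] ≈ 0.055953.

E[X] = 360 · (2/7)^{7} = 46080/823543 ≈ 0.055953.


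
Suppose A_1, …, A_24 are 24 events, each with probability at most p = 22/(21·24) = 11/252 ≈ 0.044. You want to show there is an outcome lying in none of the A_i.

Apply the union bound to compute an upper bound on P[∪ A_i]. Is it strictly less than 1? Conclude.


Union bound: P[∪_{i=1}^{24} A_i] ≤ Σ_i P[A_i] ≤ 24·p = 24·(11/252) = 22/21.
Numerically: 22/21 ≈ 1.048.
Is 22/21 < 1? NO.
Since the bound 22/21 is ≥ 1, the union bound is uninformative here; it does NOT by itself certify existence.

24·p = 22/21 ≈ 1.048; existence NOT certified by the union bound.


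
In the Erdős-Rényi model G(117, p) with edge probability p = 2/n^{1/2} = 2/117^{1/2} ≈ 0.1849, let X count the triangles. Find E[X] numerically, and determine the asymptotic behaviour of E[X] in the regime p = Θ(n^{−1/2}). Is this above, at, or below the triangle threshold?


Number of potential triangles: C(117, 3) = 260130.
Each occurs with probability p³ ≈ (0.1849)³ ≈ 6.32136976e-03.
By linearity: E[X] = C(117, 3)·p³ ≈ 260130 · 6.32136976e-03 ≈ 1644.377915.
Since α = 1/2 < 1, p = c/n^{1/2} ≫ 1/n is above the triangle threshold p ~ 1/n. Asymptotically E[X] ~ (c³/6)·n^{3(1−α)} = (2³/6)·n^{1.5} → ∞; triangles are abundant w.h.p.

E[X] ≈ 1644.377915; in regime p = Θ(1/n^{1/2}) E[X] diverges (above the triangle threshold p ~ 1/n).


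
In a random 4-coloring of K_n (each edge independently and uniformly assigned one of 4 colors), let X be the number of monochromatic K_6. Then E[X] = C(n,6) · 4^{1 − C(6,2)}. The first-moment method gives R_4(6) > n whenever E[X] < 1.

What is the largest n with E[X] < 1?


We need C(n, 6) · 4^{1 − 15} < 1, i.e. C(n, 6) < 4^{15 − 1} = 268435456.
Check values of n near the boundary:
  n = 76: C(76, 6) = 218618940; 218618940 < 268435456? YES
  n = 77: C(77, 6) = 237093780; 237093780 < 268435456? YES
  n = 78: C(78, 6) = 256851595; 256851595 < 268435456? YES
  n = 79: C(79, 6) = 277962685; 277962685 < 268435456? NO
  n = 80: C(80, 6) = 300500200; 300500200 < 268435456? NO
  n = 81: C(81, 6) = 324540216; 324540216 < 268435456? NO
The largest n with C(n, 6) < 268435456 is n = 78 (where E[X] = 256851595/268435456 ≈ 0.956847). Hence R_4(6) > 78, i.e. R_4(6) ≥ 79.

Largest n = 78; hence R_4(6) > 78.


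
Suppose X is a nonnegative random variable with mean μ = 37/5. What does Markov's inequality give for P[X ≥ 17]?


μ = E[X] = 37/5, a = 17.
Markov: P[X ≥ 17] ≤ μ/a = (37/5)/17 = 37/85.
Numerically: ≈ 0.435294.
(Since a = 17 > μ = 7.400000, the bound 37/85 is < 1 and informative.)

P[X ≥ 17] ≤ 37/85 ≈ 0.435294.


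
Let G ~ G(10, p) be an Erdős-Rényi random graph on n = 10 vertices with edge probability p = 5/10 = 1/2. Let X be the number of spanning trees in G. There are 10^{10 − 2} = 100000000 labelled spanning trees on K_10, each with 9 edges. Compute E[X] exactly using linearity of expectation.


K_10 has 10^{10 − 2} = 100000000 labelled spanning trees.
For each such spanning tree H, let X_H = 1 if all 9 edges of H are present in G. Then P[X_H = 1] = p^{9} = (1/2)^{9} = 1/512.
Summing the indicators: E[X] = Σ_H E[X_H] = 100000000 · p^{9} = 100000000 · 1/512 = 390625/2.
Numerically: E[X] ≈ 195312.

E[X] = 100000000 · (1/2)^{9} = 390625/2 ≈ 195312.


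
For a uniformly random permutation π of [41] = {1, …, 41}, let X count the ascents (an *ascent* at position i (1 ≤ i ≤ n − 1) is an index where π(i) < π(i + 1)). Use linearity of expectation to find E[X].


Write X = Σ X_I over i = 1, …, 40, with X_I the indicator of one ascent.
There are 40 indicators.
For each fixed i, the pair (π(i), π(i+1)) is a uniformly random ordered pair of distinct values from {1, …, 41}; by symmetry P[π(i) < π(i+1)] = 1/2.
By linearity: E[X] = 40 · (1/2) = (41 − 1) · (1/2) = 20 ≈ 20.0000.

E[X] = 20 = 20.0000.


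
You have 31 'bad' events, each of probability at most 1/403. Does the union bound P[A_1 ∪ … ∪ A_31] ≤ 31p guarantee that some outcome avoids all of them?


Union bound: P[∪_{i=1}^{31} A_i] ≤ Σ_i P[A_i] ≤ 31·p = 31·(1/403) = 1/13.
Numerically: 1/13 ≈ 0.076923.
Is 1/13 < 1? YES.
Since P[∪ A_i] ≤ 1/13 < 1, the complement has P[∩ A_i^c] ≥ 1 − 1/13 = 12/13 > 0, so some outcome avoids every A_i.

31·p = 1/13 ≈ 0.076923; existence CERTIFIED by the union bound.


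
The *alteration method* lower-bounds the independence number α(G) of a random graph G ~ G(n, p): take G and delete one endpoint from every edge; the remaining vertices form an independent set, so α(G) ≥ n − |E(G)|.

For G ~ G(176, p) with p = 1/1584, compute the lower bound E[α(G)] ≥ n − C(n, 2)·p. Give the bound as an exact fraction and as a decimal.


E[|E(G)|] = C(176, 2)·p = 15400 · (1/1584) = 175/18.
E[α(G)] ≥ n − E[|E(G)|] = 176 − 175/18 = 2993/18.
Numerically: ≈ 166.2778.
(This is only a lower bound; the true E[α(G)] may be larger.)

E[α(G)] ≥ 2993/18 ≈ 166.2778.


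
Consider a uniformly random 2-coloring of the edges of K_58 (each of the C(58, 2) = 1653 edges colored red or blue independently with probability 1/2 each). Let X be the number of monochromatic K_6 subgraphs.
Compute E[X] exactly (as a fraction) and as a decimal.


Let X = Σ_S X_S over the C(58, 6) = 40475358 subsets S of size 6, where X_S = 1 if the K_6 on S is monochromatic.
For a fixed S, the K_6 on S has C(6, 2) = 15 edges. P[all 15 edges red] = (1/2)^15, and likewise for blue, so P[monochromatic] = 2·(1/2)^15 = 2^{1 − 15} = 1/16384.
By linearity of expectation: E[X] = C(58, 6) · 2^{1 − 15} = 40475358 · 1/16384 = 20237679/8192.
Numerically: E[X] ≈ 2470.4198.

E[X] = C(58,6)·2^(1−C(6,2)) = 20237679/8192 ≈ 2470.4198.


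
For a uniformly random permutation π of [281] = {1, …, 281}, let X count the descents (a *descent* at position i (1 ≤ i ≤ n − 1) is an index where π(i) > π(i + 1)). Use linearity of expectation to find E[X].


Write X = Σ X_I over i = 1, …, 280, with X_I the indicator of one descent.
There are 280 indicators.
For each fixed i, the pair (π(i), π(i+1)) is a uniformly random ordered pair of distinct values from {1, …, 281}; by symmetry P[π(i) > π(i+1)] = 1/2.
By linearity: E[X] = 280 · (1/2) = (281 − 1) · (1/2) = 140 ≈ 140.000000.

E[X] = 140 = 140.000000.


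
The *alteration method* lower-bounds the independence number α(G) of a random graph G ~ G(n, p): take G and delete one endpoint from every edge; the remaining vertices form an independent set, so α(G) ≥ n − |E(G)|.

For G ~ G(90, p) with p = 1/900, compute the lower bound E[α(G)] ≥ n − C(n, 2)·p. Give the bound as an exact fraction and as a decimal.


E[|E(G)|] = C(90, 2)·p = 4005 · (1/900) = 89/20.
E[α(G)] ≥ n − E[|E(G)|] = 90 − 89/20 = 1711/20.
Numerically: ≈ 85.5500.
(This is only a lower bound; the true E[α(G)] may be larger.)

E[α(G)] ≥ 1711/20 ≈ 85.5500.


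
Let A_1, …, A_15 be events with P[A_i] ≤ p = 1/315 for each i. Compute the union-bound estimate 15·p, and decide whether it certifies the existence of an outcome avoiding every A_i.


Union bound: P[∪_{i=1}^{15} A_i] ≤ Σ_i P[A_i] ≤ 15·p = 15·(1/315) = 1/21.
Numerically: 1/21 ≈ 0.0476.
Is 1/21 < 1? YES.
Since P[∪ A_i] ≤ 1/21 < 1, the complement has P[∩ A_i^c] ≥ 1 − 1/21 = 20/21 > 0, so some outcome avoids every A_i.

15·p = 1/21 ≈ 0.0476; existence CERTIFIED by the union bound.


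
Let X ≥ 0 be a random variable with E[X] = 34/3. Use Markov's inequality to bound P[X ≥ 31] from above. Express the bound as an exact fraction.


μ = E[X] = 34/3, a = 31.
Markov: P[X ≥ 31] ≤ μ/a = (34/3)/31 = 34/93.
Numerically: ≈ 0.36559.
(Since a = 31 > μ = 11.33333, the bound 34/93 is < 1 and informative.)

P[X ≥ 31] ≤ 34/93 ≈ 0.36559.


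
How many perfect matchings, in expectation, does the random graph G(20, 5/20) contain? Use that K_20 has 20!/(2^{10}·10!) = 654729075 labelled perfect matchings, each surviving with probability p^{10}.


K_20 has 20!/(2^{10}·10!) = 654729075 labelled perfect matchings.
For each such perfect matching H, let X_H = 1 if all 10 edges of H are present in G. Then P[X_H = 1] = p^{10} = (1/4)^{10} = 1/1048576.
By linearity of expectation: E[X] = Σ_H E[X_H] = 654729075 · p^{10} = 654729075 · 1/1048576 = 654729075/1048576.
Numerically: E[X] ≈ 624.398.

E[X] = 654729075 · (1/4)^{10} = 654729075/1048576 ≈ 624.398.


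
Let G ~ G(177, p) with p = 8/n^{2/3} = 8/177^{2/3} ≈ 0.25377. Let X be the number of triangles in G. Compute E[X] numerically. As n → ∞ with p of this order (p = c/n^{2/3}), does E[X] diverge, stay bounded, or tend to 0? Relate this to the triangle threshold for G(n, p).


Number of potential triangles: C(177, 3) = 908600.
Each occurs with probability p³ ≈ (0.25377)³ ≈ 1.6342686e-02.
By linearity: E[X] = C(177, 3)·p³ ≈ 908600 · 1.6342686e-02 ≈ 14848.96422.
Since α = 2/3 < 1, p = c/n^{2/3} ≫ 1/n is above the triangle threshold p ~ 1/n. Asymptotically E[X] ~ (c³/6)·n^{3(1−α)} = (8³/6)·n^{1} → ∞; triangles are abundant w.h.p.

E[X] ≈ 14848.96422; in regime p = Θ(1/n^{2/3}) E[X] diverges (above the triangle threshold p ~ 1/n).


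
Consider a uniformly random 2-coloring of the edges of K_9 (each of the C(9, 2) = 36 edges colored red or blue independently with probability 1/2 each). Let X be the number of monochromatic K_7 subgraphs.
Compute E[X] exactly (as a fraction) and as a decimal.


Let X = Σ_S X_S over the C(9, 7) = 36 subsets S of size 7, where X_S = 1 if the K_7 on S is monochromatic.
For a fixed S, the K_7 on S has C(7, 2) = 21 edges. P[all 21 edges red] = (1/2)^21, and likewise for blue, so P[monochromatic] = 2·(1/2)^21 = 2^{1 − 21} = 1/1048576.
By linearity of expectation: E[X] = C(9, 7) · 2^{1 − 21} = 36 · 1/1048576 = 9/262144.
Numerically: E[X] ≈ 0.0000.

E[X] = C(9,7)·2^(1−C(7,2)) = 9/262144 ≈ 0.0000.


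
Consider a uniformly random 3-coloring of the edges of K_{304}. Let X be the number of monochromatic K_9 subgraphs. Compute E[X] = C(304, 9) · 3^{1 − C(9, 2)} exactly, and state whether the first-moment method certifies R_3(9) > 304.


E[X] = C(304, 9) · 3^{1 − 36} = 54222992899492560 · 3^{−35} = 54222992899492560/50031545098999707.
As a reduced fraction: E[X] = 18074330966497520/16677181699666569 ≈ 1.08378.
Is E[X] < 1? NO.
Since E[X] ≥ 1, the first-moment bound is inconclusive at n = 304; it does NOT by itself certify R_3(9) > 304.

E[X] = 18074330966497520/16677181699666569 ≈ 1.08378; E[X] ≥ 1; first-moment method inconclusive here.
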